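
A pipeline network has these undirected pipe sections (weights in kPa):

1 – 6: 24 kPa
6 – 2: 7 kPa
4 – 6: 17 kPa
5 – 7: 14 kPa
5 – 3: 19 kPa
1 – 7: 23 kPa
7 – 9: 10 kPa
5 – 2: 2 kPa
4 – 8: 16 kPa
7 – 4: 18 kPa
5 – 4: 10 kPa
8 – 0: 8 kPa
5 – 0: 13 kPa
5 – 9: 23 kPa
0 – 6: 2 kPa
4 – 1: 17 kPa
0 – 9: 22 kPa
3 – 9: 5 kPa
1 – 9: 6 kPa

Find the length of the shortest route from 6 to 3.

Shortest distances from 6:
6: 0
0: 2  (via 6)
2: 7  (via 6)
5: 9  (via 2)
8: 10  (via 0)
4: 17  (via 6)
7: 23  (via 5)
1: 24  (via 6)
9: 24  (via 0)
3: 28  (via 5)
Shortest route: 6 → 2 → 5 → 3 = 28 kPa.

28 kPa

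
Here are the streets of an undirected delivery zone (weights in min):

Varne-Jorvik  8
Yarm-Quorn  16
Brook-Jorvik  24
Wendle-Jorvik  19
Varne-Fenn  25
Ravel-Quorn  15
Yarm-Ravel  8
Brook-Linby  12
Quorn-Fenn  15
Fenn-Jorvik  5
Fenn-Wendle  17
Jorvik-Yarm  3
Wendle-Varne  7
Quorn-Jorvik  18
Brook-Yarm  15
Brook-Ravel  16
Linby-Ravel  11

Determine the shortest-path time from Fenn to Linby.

Enumerating some paths:
Fenn - Jorvik - Yarm - Brook - Linby: 5+3+15+12 = 35
Fenn - Quorn - Ravel - Linby: 15+15+11 = 41
Fenn - Jorvik - Brook - Linby: 5+24+12 = 41
Fenn - Jorvik - Yarm - Ravel - Linby: 5+3+8+11 = 27
The minimum is 27 min via Fenn - Jorvik - Yarm - Ravel - Linby.

27 min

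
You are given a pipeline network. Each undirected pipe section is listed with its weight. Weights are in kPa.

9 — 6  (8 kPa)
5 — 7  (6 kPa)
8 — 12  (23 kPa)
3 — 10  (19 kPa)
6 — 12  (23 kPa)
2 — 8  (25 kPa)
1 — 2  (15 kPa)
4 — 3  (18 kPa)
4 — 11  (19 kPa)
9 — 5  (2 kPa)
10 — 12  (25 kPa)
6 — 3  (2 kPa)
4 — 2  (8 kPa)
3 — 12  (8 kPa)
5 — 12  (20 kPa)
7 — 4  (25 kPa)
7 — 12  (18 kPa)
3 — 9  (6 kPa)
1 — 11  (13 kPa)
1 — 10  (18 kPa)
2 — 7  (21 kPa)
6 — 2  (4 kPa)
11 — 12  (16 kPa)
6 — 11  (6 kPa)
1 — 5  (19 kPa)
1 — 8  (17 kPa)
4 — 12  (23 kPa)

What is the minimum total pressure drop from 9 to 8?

Running Dijkstra from 9:
9: 0
5: 2  (via 9)
3: 6  (via 9)
6: 8  (via 9)
7: 8  (via 5)
2: 12  (via 6)
11: 14  (via 6)
12: 14  (via 3)
4: 20  (via 2)
1: 21  (via 5)
10: 25  (via 3)
8: 37  (via 2)
Shortest route: 9 → 6 → 2 → 8 = 37 kPa.

37 kPa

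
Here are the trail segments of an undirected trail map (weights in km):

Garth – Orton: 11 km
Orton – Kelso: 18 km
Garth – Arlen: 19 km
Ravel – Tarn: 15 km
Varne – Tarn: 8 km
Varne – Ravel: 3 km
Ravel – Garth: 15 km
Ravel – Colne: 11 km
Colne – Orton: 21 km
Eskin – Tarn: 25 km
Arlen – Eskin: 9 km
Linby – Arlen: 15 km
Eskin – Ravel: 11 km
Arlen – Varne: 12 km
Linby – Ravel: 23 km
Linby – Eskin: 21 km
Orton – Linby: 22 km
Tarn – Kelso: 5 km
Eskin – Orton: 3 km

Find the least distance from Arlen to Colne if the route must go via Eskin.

Shortest Arlen→Eskin: Arlen–Eskin = 9
Shortest Eskin→Colne: Eskin–Ravel–Colne = 22
Total via Eskin: 9 + 22 = 31 km.

31 km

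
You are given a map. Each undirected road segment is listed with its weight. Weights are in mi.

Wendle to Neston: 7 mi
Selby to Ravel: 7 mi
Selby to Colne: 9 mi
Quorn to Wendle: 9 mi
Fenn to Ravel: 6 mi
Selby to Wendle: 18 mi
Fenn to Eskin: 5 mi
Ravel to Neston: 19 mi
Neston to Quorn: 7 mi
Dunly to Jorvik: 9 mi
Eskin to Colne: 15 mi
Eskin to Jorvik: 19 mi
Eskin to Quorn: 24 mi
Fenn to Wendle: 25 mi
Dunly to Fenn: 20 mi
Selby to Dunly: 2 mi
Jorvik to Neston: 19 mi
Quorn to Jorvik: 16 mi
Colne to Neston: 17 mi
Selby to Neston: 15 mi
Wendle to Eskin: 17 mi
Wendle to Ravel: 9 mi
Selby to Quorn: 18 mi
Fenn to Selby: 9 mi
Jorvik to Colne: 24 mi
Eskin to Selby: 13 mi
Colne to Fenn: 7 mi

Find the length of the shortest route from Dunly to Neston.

Compare a few routes:
Dunly - Selby - Quorn - Neston: 2+18+7 = 27
Dunly - Selby - Ravel - Wendle - Neston: 2+7+9+7 = 25
Dunly - Selby - Wendle - Neston: 2+18+7 = 27
Dunly - Selby - Neston: 2+15 = 17
The minimum is 17 mi via Dunly - Selby - Neston.

17 mi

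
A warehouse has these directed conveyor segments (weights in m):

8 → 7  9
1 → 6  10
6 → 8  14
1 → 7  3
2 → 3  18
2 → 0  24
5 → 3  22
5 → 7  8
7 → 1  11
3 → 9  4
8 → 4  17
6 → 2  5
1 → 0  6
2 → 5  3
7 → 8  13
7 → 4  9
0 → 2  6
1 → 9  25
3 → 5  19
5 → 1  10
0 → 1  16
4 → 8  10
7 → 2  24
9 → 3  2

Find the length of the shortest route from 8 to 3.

47 m

Compare a few routes:
8 → 7 → 1 → 0 → 2 → 3: 9+11+6+6+18 = 50
8 → 7 → 2 → 3: 9+24+18 = 51
8 → 7 → 1 → 9 → 3: 9+11+25+2 = 47
8 → 7 → 1 → 6 → 2 → 3: 9+11+10+5+18 = 53
Cheapest is 8 → 7 → 1 → 9 → 3 at 47 m.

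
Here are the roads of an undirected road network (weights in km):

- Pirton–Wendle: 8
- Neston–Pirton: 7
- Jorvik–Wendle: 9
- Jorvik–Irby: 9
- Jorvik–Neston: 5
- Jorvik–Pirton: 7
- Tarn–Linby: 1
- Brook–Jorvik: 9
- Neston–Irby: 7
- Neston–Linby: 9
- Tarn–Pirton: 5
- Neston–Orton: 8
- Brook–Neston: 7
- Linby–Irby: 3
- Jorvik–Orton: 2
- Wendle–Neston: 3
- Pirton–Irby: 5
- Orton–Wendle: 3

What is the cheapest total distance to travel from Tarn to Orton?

Shortest distances from Tarn:
Tarn: 0
Linby: 1  (via Tarn)
Irby: 4  (via Linby)
Pirton: 5  (via Tarn)
Neston: 10  (via Linby)
Jorvik: 12  (via Pirton)
Wendle: 13  (via Pirton)
Orton: 14  (via Jorvik)
Shortest route: Tarn → Pirton → Jorvik → Orton = 14 km.

14 km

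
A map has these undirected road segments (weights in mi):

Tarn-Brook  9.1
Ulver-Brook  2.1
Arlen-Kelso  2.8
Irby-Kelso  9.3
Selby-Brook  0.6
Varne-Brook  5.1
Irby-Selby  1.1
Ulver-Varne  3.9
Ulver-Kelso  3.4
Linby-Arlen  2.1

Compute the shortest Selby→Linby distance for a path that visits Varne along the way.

Shortest Selby→Varne: Selby–Brook–Varne = 5.7
Shortest Varne→Linby: Varne–Ulver–Kelso–Arlen–Linby = 12.2
Total via Varne: 5.7 + 12.2 = 17.9 mi.

17.9 mi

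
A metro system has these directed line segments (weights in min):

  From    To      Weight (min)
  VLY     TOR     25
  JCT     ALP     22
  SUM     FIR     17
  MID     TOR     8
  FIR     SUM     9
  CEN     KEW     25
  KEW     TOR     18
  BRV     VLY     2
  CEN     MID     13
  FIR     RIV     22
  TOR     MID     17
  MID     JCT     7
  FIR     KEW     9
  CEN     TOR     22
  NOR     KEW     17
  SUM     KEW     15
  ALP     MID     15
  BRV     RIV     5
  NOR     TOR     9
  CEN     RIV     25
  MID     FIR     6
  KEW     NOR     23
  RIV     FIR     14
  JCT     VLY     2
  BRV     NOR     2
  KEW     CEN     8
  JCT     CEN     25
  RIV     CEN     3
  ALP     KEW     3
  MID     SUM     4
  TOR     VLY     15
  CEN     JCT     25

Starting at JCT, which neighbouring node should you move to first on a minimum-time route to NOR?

Compare a few routes:
JCT → CEN → KEW → NOR: 25+25+23 = 73
JCT → ALP → KEW → NOR: 22+3+23 = 48
JCT → ALP → MID → FIR → KEW → NOR: 22+15+6+9+23 = 75
The minimum is 48 min via JCT → ALP → KEW → NOR.
So from JCT the first move is to ALP.

ALP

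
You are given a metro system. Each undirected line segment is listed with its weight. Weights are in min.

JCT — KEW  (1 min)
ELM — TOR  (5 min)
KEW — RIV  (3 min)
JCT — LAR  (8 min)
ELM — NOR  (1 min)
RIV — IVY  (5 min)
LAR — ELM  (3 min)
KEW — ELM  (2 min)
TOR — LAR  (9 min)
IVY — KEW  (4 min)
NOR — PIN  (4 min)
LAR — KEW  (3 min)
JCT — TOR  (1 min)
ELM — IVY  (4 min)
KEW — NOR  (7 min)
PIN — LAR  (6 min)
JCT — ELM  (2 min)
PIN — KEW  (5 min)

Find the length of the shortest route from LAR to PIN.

Settle nodes by increasing distance from LAR:
LAR: 0
KEW: 3  (via LAR)
ELM: 3  (via LAR)
NOR: 4  (via ELM)
JCT: 4  (via KEW)
TOR: 5  (via JCT)
RIV: 6  (via KEW)
PIN: 6  (via LAR)
Shortest route: LAR–PIN = 6 min.

6 min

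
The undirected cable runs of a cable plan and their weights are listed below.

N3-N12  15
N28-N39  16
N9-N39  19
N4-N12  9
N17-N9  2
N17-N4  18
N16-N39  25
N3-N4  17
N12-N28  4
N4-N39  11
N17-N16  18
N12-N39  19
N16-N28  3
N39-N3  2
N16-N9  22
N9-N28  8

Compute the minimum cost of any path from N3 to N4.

13

Enumerating some paths:
N3 - N4: 17 = 17
N3 - N12 - N4: 15+9 = 24
N3 - N39 - N4: 2+11 = 13
Cheapest is N3 - N39 - N4 at 13.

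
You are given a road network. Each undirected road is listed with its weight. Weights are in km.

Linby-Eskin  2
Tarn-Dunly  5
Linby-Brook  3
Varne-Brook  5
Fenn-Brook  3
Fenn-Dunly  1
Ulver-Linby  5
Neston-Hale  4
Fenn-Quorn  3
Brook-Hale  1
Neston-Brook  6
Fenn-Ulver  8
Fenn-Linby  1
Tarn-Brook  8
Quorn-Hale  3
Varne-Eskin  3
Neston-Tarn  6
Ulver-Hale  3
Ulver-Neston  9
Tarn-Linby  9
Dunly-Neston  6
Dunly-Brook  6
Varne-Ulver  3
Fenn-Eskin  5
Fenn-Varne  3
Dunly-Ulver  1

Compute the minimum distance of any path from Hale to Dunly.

4 km

Shortest distances from Hale:
Hale: 0
Brook: 1  (via Hale)
Ulver: 3  (via Hale)
Quorn: 3  (via Hale)
Neston: 4  (via Hale)
Dunly: 4  (via Ulver)
Shortest route: Hale–Ulver–Dunly = 4 km.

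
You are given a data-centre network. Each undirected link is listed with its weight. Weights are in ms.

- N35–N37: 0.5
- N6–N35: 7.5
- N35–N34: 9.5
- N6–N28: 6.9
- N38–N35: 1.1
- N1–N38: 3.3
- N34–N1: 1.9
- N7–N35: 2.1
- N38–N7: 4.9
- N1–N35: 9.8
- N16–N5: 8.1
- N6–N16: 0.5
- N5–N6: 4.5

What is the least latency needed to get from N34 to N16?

Running Dijkstra from N34:
N34: 0
N1: 1.9  (via N34)
N38: 5.2  (via N1)
N35: 6.3  (via N38)
N37: 6.8  (via N35)
N7: 8.4  (via N35)
N6: 13.8  (via N35)
N16: 14.3  (via N6)
Shortest route: N34 → N1 → N38 → N35 → N6 → N16 = 14.3 ms.

14.3 ms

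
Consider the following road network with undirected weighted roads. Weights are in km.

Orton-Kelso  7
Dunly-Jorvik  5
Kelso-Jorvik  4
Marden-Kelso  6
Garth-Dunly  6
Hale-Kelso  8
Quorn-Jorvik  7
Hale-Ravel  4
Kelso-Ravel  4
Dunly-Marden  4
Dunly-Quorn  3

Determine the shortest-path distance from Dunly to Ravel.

13 km

Shortest distances from Dunly:
Dunly: 0
Quorn: 3  (via Dunly)
Marden: 4  (via Dunly)
Jorvik: 5  (via Dunly)
Garth: 6  (via Dunly)
Kelso: 9  (via Jorvik)
Ravel: 13  (via Kelso)
Shortest route: Dunly–Jorvik–Kelso–Ravel = 13 km.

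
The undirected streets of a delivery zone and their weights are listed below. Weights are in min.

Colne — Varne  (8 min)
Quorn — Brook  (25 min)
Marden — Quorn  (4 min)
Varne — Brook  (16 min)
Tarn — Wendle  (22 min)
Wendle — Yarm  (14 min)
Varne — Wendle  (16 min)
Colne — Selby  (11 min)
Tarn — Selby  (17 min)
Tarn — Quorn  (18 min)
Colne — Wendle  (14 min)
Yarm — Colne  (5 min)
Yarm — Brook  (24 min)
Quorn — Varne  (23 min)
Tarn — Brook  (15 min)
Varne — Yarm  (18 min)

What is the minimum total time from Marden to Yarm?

Enumerating some paths:
Marden–Quorn–Varne–Colne–Yarm: 4+23+8+5 = 40
Marden–Quorn–Brook–Yarm: 4+25+24 = 53
Marden–Quorn–Varne–Yarm: 4+23+18 = 45
Cheapest is Marden–Quorn–Varne–Colne–Yarm at 40 min.

40 min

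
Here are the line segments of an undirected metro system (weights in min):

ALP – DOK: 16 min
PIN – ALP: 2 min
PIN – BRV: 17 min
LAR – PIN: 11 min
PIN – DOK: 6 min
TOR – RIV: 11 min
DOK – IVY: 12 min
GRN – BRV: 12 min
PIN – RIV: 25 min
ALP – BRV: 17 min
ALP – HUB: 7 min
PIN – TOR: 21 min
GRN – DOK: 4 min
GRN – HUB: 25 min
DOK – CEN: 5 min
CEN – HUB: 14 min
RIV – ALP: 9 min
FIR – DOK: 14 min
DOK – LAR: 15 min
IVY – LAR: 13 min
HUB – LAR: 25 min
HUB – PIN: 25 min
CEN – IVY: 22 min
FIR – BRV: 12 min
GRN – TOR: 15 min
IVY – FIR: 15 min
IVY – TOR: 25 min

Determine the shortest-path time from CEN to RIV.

Candidate routes:
CEN - HUB - ALP - RIV: 14+7+9 = 30
CEN - DOK - PIN - ALP - RIV: 5+6+2+9 = 22
CEN - DOK - GRN - TOR - RIV: 5+4+15+11 = 35
CEN - DOK - ALP - RIV: 5+16+9 = 30
Cheapest is CEN - DOK - PIN - ALP - RIV at 22 min.

22 min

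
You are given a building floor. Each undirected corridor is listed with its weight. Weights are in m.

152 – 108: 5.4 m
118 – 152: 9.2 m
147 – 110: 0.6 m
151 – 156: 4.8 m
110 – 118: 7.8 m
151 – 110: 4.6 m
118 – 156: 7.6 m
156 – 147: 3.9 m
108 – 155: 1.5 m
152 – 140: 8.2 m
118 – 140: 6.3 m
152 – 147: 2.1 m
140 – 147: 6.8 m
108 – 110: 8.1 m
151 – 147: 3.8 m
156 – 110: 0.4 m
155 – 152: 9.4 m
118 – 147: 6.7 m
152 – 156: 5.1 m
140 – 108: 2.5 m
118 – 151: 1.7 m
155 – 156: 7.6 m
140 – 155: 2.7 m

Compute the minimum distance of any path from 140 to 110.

7.4 m

Shortest distances from 140:
140: 0
108: 2.5  (via 140)
155: 2.7  (via 140)
118: 6.3  (via 140)
147: 6.8  (via 140)
110: 7.4  (via 147)
Shortest route: 140 → 147 → 110 = 7.4 m.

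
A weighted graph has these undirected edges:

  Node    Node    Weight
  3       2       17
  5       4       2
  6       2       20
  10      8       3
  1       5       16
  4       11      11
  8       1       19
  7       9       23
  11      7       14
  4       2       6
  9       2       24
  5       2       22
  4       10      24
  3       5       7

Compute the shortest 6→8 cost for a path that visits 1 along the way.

63

Best 6 to 1: 6 → 2 → 4 → 5 → 1 costing 44
Shortest 1→8: 1 → 8 = 19
Total via 1: 44 + 19 = 63.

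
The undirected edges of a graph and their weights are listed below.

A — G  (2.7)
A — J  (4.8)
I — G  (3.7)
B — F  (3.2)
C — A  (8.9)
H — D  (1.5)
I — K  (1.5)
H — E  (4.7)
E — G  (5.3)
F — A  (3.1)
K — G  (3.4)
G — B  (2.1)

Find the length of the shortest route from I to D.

15.2

Candidate routes:
I–K–G–E–H–D: 1.5+3.4+5.3+4.7+1.5 = 16.4
I–G–E–H–D: 3.7+5.3+4.7+1.5 = 15.2
The minimum is 15.2 via I–G–E–H–D.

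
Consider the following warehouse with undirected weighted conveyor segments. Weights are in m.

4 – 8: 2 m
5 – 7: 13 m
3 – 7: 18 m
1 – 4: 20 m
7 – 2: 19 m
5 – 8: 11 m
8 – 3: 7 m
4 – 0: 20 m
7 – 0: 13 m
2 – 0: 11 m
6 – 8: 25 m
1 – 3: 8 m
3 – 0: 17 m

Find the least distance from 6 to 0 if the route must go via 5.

62 m

Best 6 to 5: 6–8–5 costing 36
Shortest 5→0: 5–7–0 = 26
Total via 5: 36 + 26 = 62 m.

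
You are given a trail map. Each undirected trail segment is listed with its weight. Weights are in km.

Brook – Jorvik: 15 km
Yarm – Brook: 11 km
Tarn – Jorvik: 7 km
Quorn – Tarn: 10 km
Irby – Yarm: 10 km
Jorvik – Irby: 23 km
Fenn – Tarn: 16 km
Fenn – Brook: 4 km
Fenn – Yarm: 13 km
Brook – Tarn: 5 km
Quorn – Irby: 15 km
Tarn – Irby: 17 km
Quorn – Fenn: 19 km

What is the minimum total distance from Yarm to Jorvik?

23 km

Running Dijkstra from Yarm:
Yarm: 0
Irby: 10  (via Yarm)
Brook: 11  (via Yarm)
Fenn: 13  (via Yarm)
Tarn: 16  (via Brook)
Jorvik: 23  (via Tarn)
Shortest route: Yarm–Brook–Tarn–Jorvik = 23 km.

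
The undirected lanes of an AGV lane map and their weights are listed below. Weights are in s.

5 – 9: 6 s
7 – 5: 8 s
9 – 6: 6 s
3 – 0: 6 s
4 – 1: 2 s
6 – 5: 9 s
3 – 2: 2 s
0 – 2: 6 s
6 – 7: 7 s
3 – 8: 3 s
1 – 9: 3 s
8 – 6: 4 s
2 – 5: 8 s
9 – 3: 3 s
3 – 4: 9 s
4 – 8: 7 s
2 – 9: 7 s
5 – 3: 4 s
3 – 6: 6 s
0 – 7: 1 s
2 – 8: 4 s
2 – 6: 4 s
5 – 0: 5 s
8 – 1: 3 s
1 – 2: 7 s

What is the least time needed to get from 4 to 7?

Running Dijkstra from 4:
4: 0
1: 2  (via 4)
8: 5  (via 1)
9: 5  (via 1)
3: 8  (via 8)
2: 9  (via 1)
6: 9  (via 8)
5: 11  (via 9)
0: 14  (via 3)
7: 15  (via 0)
Shortest route: 4–1–8–3–0–7 = 15 s.

15 s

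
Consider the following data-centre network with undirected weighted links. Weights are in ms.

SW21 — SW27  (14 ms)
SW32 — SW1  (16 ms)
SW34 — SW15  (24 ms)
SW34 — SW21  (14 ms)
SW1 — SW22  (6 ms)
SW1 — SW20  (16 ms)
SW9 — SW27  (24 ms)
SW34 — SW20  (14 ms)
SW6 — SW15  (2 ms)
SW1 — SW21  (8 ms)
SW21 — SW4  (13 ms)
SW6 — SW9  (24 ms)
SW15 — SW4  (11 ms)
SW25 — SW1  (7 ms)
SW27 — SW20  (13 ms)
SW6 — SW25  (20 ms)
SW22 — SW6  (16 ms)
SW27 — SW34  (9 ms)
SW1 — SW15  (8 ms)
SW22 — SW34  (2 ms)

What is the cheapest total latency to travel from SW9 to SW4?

Candidate routes:
SW9 → SW6 → SW15 → SW4: 24+2+11 = 37
SW9 → SW27 → SW21 → SW4: 24+14+13 = 51
SW9 → SW27 → SW34 → SW22 → SW1 → SW15 → SW4: 24+9+2+6+8+11 = 60
SW9 → SW6 → SW15 → SW1 → SW21 → SW4: 24+2+8+8+13 = 55
Cheapest is SW9 → SW6 → SW15 → SW4 at 37 ms.

37 ms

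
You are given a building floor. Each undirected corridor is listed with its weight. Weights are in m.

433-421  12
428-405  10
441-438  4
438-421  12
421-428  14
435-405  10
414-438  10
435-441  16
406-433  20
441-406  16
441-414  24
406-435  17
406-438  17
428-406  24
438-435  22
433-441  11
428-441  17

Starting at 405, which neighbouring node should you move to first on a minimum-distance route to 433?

Candidate routes:
405–435–441–433: 10+16+11 = 37
405–428–421–433: 10+14+12 = 36
The minimum is 36 m via 405–428–421–433.
So from 405 the first move is to 428.

428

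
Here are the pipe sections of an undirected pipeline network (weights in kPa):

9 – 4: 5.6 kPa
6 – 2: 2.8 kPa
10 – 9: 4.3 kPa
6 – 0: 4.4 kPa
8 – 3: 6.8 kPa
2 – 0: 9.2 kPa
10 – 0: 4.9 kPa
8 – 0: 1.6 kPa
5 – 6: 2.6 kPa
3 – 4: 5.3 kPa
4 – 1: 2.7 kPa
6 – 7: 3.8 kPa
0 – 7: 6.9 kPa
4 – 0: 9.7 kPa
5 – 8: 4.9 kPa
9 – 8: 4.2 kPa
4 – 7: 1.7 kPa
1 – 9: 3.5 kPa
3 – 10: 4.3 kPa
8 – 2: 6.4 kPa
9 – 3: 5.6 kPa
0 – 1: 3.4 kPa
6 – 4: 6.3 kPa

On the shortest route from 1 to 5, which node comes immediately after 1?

Compare a few routes:
1 → 0 → 6 → 5: 3.4+4.4+2.6 = 10.4
1 → 0 → 8 → 5: 3.4+1.6+4.9 = 9.9
Cheapest is 1 → 0 → 8 → 5 at 9.9 kPa.
So from 1 the first move is to 0.

0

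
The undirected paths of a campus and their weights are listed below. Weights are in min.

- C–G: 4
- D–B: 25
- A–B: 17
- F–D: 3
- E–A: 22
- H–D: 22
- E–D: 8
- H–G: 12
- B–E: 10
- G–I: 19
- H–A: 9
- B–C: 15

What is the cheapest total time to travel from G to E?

Candidate routes:
G → H → D → E: 12+22+8 = 42
G → H → A → B → E: 12+9+17+10 = 48
G → H → A → E: 12+9+22 = 43
G → C → B → E: 4+15+10 = 29
The minimum is 29 min via G → C → B → E.

29 min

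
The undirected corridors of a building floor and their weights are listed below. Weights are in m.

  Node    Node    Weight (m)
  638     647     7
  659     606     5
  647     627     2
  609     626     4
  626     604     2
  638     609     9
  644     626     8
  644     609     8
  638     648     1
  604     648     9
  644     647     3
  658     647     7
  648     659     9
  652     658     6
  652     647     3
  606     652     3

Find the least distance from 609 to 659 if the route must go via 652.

22 m

Shortest 609→652: 609–644–647–652 = 14
Shortest 652→659: 652–606–659 = 8
Total via 652: 14 + 8 = 22 m.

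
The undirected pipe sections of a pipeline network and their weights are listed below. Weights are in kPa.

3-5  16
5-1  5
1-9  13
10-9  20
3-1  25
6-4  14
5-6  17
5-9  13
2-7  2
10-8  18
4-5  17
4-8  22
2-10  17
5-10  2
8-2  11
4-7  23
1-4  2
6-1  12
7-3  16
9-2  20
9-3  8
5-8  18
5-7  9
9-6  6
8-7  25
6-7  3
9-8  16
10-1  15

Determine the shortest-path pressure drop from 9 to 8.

16 kPa

Enumerating some paths:
9–8: 16 = 16
9–2–8: 20+11 = 31
9–6–7–2–8: 6+3+2+11 = 22
The minimum is 16 kPa via 9–8.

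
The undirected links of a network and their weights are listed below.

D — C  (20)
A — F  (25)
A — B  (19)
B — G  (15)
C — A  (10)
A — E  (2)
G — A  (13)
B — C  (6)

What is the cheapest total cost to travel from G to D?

41

Settle nodes by increasing distance from G:
G: 0
A: 13  (via G)
B: 15  (via G)
E: 15  (via A)
C: 21  (via B)
F: 38  (via A)
D: 41  (via C)
Shortest route: G → B → C → D = 41.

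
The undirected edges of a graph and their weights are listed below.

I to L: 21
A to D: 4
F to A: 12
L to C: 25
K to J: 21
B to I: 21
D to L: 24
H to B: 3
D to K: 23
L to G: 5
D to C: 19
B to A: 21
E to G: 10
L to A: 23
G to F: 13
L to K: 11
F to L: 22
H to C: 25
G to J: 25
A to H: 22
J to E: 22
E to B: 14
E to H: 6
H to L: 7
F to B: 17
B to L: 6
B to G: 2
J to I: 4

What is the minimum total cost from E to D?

Shortest distances from E:
E: 0
H: 6  (via E)
B: 9  (via H)
G: 10  (via E)
L: 13  (via H)
J: 22  (via E)
F: 23  (via G)
K: 24  (via L)
I: 26  (via J)
A: 28  (via H)
C: 31  (via H)
D: 32  (via A)
Shortest route: E → H → A → D = 32.

32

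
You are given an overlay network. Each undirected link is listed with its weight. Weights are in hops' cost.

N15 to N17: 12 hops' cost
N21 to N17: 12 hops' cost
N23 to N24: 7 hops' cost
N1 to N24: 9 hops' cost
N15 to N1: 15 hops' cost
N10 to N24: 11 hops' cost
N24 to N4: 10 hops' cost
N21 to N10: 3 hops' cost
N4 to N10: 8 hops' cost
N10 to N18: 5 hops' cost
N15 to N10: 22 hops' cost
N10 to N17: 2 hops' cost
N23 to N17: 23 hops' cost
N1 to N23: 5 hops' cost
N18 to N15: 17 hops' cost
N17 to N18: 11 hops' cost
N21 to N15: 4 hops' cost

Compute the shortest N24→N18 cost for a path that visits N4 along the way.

23 hops' cost

Best N24 to N4: N24–N4 costing 10
Best N4 to N18: N4–N10–N18 costing 13
Total via N4: 10 + 13 = 23 hops' cost.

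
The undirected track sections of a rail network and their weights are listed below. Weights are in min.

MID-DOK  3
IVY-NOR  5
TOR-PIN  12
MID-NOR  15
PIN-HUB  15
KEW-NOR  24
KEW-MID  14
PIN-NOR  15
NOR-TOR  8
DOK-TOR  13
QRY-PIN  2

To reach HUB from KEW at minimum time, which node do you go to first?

NOR

Compare a few routes:
KEW → MID → NOR → PIN → HUB: 14+15+15+15 = 59
KEW → NOR → PIN → HUB: 24+15+15 = 54
KEW → MID → DOK → TOR → PIN → HUB: 14+3+13+12+15 = 57
Cheapest is KEW → NOR → PIN → HUB at 54 min.
So from KEW the first move is to NOR.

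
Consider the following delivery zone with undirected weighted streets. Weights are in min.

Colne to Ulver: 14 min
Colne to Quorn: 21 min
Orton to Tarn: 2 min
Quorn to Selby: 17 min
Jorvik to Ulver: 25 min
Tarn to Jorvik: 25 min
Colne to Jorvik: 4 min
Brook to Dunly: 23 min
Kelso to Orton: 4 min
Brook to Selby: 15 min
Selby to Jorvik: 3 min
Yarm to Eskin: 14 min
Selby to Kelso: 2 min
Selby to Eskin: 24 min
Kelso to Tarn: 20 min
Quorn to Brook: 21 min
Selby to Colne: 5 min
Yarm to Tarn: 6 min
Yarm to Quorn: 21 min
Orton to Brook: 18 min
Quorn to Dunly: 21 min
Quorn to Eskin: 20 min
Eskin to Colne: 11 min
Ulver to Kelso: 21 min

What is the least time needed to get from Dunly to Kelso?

40 min

Compare a few routes:
Dunly–Quorn–Selby–Kelso: 21+17+2 = 40
Dunly–Brook–Orton–Kelso: 23+18+4 = 45
Dunly–Quorn–Colne–Jorvik–Selby–Kelso: 21+21+4+3+2 = 51
Dunly–Quorn–Colne–Selby–Kelso: 21+21+5+2 = 49
The minimum is 40 min via Dunly–Quorn–Selby–Kelso.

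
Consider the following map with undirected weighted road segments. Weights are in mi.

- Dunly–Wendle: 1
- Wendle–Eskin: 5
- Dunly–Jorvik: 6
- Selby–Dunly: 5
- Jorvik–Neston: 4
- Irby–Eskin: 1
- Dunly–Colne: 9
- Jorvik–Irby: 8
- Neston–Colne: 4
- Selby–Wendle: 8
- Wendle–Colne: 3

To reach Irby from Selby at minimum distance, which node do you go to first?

Candidate routes:
Selby–Dunly–Colne–Wendle–Eskin–Irby: 5+9+3+5+1 = 23
Selby–Dunly–Jorvik–Irby: 5+6+8 = 19
Selby–Dunly–Wendle–Eskin–Irby: 5+1+5+1 = 12
Selby–Wendle–Eskin–Irby: 8+5+1 = 14
Cheapest is Selby–Dunly–Wendle–Eskin–Irby at 12 mi.
So from Selby the first move is to Dunly.

Dunly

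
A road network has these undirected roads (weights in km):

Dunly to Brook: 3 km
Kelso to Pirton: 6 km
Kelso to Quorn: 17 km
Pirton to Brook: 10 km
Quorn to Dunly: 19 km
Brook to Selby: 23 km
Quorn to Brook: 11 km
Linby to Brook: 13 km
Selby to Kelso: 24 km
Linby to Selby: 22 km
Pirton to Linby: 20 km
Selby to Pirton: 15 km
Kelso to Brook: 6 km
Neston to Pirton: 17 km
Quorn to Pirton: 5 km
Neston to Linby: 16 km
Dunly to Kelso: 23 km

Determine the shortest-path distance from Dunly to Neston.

30 km

Candidate routes:
Dunly - Brook - Pirton - Neston: 3+10+17 = 30
Dunly - Brook - Linby - Neston: 3+13+16 = 32
Dunly - Brook - Quorn - Pirton - Neston: 3+11+5+17 = 36
Dunly - Brook - Kelso - Pirton - Neston: 3+6+6+17 = 32
Cheapest is Dunly - Brook - Pirton - Neston at 30 km.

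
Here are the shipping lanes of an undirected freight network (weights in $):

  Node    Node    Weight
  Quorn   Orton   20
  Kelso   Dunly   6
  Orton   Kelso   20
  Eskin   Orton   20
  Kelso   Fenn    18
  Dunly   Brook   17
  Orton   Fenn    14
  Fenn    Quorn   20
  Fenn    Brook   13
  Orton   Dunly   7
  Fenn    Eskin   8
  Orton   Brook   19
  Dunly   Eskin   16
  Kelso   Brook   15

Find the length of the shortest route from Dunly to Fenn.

Running Dijkstra from Dunly:
Dunly: 0
Kelso: 6  (via Dunly)
Orton: 7  (via Dunly)
Eskin: 16  (via Dunly)
Brook: 17  (via Dunly)
Fenn: 21  (via Orton)
Shortest route: Dunly–Orton–Fenn = $21.

$21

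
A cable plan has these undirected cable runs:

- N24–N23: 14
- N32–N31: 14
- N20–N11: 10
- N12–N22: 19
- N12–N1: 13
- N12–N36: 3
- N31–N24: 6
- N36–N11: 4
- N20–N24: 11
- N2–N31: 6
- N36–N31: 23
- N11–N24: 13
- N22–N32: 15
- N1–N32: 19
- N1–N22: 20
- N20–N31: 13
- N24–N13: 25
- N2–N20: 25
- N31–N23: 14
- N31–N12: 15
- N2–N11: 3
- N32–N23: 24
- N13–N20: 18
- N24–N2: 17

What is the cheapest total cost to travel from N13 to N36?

32

Enumerating some paths:
N13 - N20 - N11 - N36: 18+10+4 = 32
N13 - N24 - N11 - N36: 25+13+4 = 42
Cheapest is N13 - N20 - N11 - N36 at 32.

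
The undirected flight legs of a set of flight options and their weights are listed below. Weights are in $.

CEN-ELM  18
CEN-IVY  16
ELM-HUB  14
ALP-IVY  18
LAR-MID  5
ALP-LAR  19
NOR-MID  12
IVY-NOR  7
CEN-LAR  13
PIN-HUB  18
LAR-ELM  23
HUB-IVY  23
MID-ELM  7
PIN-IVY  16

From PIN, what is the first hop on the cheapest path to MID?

IVY

Enumerating some paths:
PIN - IVY - CEN - LAR - MID: 16+16+13+5 = 50
PIN - IVY - NOR - MID: 16+7+12 = 35
PIN - HUB - ELM - MID: 18+14+7 = 39
Cheapest is PIN - IVY - NOR - MID at $35.
So from PIN the first move is to IVY.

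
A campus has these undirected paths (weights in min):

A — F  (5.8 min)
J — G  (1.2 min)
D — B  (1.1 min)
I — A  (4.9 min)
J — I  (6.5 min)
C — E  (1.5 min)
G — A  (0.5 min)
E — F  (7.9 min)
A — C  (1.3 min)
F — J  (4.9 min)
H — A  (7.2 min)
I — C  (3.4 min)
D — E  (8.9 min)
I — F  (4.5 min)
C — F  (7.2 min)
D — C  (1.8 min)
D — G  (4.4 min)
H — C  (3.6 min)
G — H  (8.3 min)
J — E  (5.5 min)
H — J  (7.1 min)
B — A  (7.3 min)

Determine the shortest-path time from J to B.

5.9 min

Settle nodes by increasing distance from J:
J: 0
G: 1.2  (via J)
A: 1.7  (via G)
C: 3  (via A)
E: 4.5  (via C)
D: 4.8  (via C)
F: 4.9  (via J)
B: 5.9  (via D)
Shortest route: J–G–A–C–D–B = 5.9 min.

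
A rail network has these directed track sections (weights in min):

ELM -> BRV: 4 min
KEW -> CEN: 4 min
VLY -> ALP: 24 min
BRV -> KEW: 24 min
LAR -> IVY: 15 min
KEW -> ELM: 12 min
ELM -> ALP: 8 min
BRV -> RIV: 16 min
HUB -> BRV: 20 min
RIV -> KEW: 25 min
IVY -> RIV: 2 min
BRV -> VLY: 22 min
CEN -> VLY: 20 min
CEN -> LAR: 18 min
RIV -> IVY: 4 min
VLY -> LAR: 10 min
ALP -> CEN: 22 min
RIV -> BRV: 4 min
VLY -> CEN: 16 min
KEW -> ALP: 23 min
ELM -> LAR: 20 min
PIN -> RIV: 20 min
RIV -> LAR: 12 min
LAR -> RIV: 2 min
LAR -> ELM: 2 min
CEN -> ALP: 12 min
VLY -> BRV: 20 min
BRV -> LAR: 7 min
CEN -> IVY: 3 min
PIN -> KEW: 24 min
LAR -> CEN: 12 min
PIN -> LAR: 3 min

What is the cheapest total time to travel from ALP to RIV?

27 min

Candidate routes:
ALP → CEN → IVY → RIV: 22+3+2 = 27
ALP → CEN → VLY → LAR → RIV: 22+20+10+2 = 54
ALP → CEN → LAR → RIV: 22+18+2 = 42
The minimum is 27 min via ALP → CEN → IVY → RIV.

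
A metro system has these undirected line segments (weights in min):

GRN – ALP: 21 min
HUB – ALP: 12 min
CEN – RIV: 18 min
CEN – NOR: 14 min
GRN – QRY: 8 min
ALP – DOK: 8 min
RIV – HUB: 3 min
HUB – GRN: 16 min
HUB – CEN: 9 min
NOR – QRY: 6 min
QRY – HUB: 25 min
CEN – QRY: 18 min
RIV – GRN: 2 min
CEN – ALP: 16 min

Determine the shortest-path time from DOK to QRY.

33 min

Running Dijkstra from DOK:
DOK: 0
ALP: 8  (via DOK)
HUB: 20  (via ALP)
RIV: 23  (via HUB)
CEN: 24  (via ALP)
GRN: 25  (via RIV)
QRY: 33  (via GRN)
Shortest route: DOK → ALP → HUB → RIV → GRN → QRY = 33 min.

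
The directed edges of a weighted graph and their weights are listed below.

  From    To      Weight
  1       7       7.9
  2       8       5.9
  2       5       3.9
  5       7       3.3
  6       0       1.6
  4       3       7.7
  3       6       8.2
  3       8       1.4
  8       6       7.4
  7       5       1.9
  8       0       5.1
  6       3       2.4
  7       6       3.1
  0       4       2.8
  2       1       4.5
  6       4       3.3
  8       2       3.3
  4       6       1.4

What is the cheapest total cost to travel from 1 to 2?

Settle nodes by increasing distance from 1:
1: 0
7: 7.9  (via 1)
5: 9.8  (via 7)
6: 11  (via 7)
0: 12.6  (via 6)
3: 13.4  (via 6)
4: 14.3  (via 6)
8: 14.8  (via 3)
2: 18.1  (via 8)
Shortest route: 1–7–6–3–8–2 = 18.1.

18.1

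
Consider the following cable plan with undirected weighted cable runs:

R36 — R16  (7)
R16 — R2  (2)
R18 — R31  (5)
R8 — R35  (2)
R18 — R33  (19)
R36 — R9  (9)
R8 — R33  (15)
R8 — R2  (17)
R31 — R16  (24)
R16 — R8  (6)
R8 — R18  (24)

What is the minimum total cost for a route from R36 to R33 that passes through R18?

Shortest R36→R18: R36 → R16 → R31 → R18 = 36
Shortest R18→R33: R18 → R33 = 19
Total via R18: 36 + 19 = 55.

55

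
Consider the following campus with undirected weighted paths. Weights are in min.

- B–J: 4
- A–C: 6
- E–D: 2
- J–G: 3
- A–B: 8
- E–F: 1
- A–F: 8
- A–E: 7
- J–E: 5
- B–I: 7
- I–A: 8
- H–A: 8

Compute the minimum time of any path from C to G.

Shortest distances from C:
C: 0
A: 6  (via C)
E: 13  (via A)
B: 14  (via A)
F: 14  (via A)
H: 14  (via A)
I: 14  (via A)
D: 15  (via E)
J: 18  (via E)
G: 21  (via J)
Shortest route: C → A → E → J → G = 21 min.

21 min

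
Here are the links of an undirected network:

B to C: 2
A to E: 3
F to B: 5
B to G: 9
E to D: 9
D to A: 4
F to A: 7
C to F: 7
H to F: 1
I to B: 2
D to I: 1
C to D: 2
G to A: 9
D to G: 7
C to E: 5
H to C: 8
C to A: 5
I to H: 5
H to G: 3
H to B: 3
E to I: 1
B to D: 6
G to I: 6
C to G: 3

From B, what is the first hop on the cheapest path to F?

H

Candidate routes:
B - H - F: 3+1 = 4
B - C - F: 2+7 = 9
B - F: 5 = 5
B - I - H - F: 2+5+1 = 8
The minimum is 4 via B - H - F.
So from B the first move is to H.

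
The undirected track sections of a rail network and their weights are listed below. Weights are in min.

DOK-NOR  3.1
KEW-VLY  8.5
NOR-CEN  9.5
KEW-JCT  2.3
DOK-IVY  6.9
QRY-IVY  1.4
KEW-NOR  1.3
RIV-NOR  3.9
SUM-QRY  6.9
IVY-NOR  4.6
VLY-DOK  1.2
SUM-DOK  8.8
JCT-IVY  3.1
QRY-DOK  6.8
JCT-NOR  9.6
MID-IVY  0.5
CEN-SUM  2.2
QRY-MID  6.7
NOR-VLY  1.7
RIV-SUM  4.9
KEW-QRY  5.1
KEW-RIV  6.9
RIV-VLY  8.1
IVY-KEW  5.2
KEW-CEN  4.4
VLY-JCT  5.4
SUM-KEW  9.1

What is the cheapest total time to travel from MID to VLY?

Candidate routes:
MID–IVY–DOK–VLY: 0.5+6.9+1.2 = 8.6
MID–IVY–NOR–VLY: 0.5+4.6+1.7 = 6.8
The minimum is 6.8 min via MID–IVY–NOR–VLY.

6.8 min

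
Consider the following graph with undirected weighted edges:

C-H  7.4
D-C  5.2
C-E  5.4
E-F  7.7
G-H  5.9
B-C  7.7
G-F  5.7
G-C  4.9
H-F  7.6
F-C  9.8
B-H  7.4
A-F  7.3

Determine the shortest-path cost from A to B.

22.3

Compare a few routes:
A → F → H → B: 7.3+7.6+7.4 = 22.3
A → F → C → B: 7.3+9.8+7.7 = 24.8
Cheapest is A → F → H → B at 22.3.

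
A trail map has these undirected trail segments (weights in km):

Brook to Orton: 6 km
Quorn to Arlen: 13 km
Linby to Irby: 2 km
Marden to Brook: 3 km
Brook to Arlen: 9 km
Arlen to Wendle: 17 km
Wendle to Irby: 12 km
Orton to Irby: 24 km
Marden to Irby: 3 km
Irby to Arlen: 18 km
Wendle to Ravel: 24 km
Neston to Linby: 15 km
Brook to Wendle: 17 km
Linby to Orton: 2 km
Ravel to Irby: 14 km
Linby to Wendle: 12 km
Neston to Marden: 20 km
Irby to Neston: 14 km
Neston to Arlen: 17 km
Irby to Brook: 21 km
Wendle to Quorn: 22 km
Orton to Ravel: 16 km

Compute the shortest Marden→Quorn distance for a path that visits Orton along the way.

Shortest Marden→Orton: Marden → Irby → Linby → Orton = 7
Shortest Orton→Quorn: Orton → Brook → Arlen → Quorn = 28
Total via Orton: 7 + 28 = 35 km.

35 km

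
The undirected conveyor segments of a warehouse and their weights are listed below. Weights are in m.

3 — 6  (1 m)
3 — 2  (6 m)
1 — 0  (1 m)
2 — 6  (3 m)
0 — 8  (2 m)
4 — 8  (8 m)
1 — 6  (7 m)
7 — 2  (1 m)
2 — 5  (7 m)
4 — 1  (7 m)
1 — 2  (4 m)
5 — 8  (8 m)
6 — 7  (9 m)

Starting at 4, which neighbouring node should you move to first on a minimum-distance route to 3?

Compare a few routes:
4–8–0–1–2–6–3: 8+2+1+4+3+1 = 19
4–1–6–3: 7+7+1 = 15
4–1–2–3: 7+4+6 = 17
4–8–0–1–6–3: 8+2+1+7+1 = 19
The minimum is 15 m via 4–1–6–3.
So from 4 the first move is to 1.

1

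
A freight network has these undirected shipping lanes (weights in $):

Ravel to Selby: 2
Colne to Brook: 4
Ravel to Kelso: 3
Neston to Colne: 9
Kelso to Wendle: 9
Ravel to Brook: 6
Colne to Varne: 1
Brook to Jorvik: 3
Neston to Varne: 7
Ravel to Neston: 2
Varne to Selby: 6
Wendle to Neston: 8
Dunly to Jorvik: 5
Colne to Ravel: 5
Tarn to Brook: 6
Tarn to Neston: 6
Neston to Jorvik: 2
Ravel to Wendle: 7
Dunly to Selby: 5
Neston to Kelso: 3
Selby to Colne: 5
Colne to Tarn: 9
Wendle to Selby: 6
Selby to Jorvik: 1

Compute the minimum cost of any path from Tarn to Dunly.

$13

Candidate routes:
Tarn → Neston → Jorvik → Dunly: 6+2+5 = 13
Tarn → Neston → Ravel → Selby → Dunly: 6+2+2+5 = 15
Tarn → Brook → Jorvik → Dunly: 6+3+5 = 14
Tarn → Neston → Jorvik → Selby → Dunly: 6+2+1+5 = 14
The minimum is $13 via Tarn → Neston → Jorvik → Dunly.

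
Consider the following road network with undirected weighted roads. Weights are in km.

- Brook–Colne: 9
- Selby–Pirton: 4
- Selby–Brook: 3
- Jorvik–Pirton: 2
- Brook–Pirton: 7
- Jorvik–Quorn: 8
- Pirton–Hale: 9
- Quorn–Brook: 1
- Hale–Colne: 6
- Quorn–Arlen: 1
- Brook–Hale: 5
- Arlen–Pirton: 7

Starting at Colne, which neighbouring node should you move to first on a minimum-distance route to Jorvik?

Candidate routes:
Colne–Brook–Selby–Pirton–Jorvik: 9+3+4+2 = 18
Colne–Hale–Pirton–Jorvik: 6+9+2 = 17
The minimum is 17 km via Colne–Hale–Pirton–Jorvik.
So from Colne the first move is to Hale.

Hale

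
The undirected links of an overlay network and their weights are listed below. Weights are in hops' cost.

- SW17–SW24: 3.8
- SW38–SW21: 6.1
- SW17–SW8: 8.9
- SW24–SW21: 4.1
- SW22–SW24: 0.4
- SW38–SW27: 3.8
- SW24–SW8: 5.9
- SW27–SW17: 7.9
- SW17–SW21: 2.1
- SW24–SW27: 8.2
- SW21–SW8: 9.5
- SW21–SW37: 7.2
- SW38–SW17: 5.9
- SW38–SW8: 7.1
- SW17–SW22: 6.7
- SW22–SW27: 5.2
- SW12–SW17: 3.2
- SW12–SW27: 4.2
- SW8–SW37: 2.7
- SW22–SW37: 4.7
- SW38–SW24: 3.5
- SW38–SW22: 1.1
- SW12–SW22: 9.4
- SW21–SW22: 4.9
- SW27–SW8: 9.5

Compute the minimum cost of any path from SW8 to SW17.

8.9 hops' cost

Enumerating some paths:
SW8–SW37–SW22–SW24–SW17: 2.7+4.7+0.4+3.8 = 11.6
SW8–SW21–SW17: 9.5+2.1 = 11.6
SW8–SW17: 8.9 = 8.9
SW8–SW24–SW17: 5.9+3.8 = 9.7
The minimum is 8.9 hops' cost via SW8–SW17.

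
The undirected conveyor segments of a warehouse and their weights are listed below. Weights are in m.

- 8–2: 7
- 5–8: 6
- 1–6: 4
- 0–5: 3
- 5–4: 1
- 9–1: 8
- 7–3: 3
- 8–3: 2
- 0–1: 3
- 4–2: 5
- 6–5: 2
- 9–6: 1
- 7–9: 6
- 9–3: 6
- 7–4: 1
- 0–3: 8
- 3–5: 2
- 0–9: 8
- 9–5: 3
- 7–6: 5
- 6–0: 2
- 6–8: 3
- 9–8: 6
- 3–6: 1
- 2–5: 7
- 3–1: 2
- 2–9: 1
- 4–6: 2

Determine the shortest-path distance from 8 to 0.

Running Dijkstra from 8:
8: 0
3: 2  (via 8)
6: 3  (via 8)
1: 4  (via 3)
5: 4  (via 3)
9: 4  (via 6)
0: 5  (via 6)
Shortest route: 8 → 6 → 0 = 5 m.

5 m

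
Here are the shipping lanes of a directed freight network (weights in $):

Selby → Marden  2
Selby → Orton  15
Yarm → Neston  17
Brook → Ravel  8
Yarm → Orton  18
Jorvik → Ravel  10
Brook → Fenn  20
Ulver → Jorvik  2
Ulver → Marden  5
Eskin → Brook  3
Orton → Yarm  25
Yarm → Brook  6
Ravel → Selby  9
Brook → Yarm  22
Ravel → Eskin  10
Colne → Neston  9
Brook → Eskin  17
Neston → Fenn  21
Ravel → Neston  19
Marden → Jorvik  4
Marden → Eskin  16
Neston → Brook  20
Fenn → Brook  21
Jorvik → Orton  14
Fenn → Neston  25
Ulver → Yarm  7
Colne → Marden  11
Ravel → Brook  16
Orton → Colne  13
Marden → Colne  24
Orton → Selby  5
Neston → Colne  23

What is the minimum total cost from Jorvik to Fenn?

Compare a few routes:
Jorvik → Ravel → Eskin → Brook → Fenn: 10+10+3+20 = 43
Jorvik → Ravel → Brook → Fenn: 10+16+20 = 46
The minimum is $43 via Jorvik → Ravel → Eskin → Brook → Fenn.

$43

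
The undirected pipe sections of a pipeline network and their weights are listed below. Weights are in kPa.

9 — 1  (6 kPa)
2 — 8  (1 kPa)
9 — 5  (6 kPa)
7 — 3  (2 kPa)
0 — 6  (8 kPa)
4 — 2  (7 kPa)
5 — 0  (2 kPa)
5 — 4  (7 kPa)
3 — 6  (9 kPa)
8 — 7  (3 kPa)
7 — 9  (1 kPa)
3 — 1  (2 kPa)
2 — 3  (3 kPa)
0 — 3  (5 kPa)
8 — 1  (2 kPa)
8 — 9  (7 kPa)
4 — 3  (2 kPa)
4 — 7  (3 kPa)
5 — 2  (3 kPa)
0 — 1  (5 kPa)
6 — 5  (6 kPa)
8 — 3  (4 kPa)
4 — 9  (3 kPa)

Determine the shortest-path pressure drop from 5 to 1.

Settle nodes by increasing distance from 5:
5: 0
0: 2  (via 5)
2: 3  (via 5)
8: 4  (via 2)
1: 6  (via 8)
Shortest route: 5–2–8–1 = 6 kPa.

6 kPa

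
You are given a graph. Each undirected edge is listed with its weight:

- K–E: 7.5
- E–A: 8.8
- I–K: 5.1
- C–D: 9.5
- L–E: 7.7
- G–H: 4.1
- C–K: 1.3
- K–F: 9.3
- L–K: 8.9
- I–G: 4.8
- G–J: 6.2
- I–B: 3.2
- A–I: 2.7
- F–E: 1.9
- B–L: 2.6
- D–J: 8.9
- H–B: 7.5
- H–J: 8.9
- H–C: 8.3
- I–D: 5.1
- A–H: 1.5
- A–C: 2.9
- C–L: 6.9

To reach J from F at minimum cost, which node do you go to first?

Enumerating some paths:
F → E → A → H → J: 1.9+8.8+1.5+8.9 = 21.1
F → E → A → H → G → J: 1.9+8.8+1.5+4.1+6.2 = 22.5
Cheapest is F → E → A → H → J at 21.1.
So from F the first move is to E.

E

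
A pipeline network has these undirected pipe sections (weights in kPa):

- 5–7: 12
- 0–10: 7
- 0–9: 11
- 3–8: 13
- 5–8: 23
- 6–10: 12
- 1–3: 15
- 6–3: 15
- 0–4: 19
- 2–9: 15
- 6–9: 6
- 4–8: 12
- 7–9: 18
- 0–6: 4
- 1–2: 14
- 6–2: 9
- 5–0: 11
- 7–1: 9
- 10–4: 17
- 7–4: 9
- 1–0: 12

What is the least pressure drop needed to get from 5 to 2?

24 kPa

Shortest distances from 5:
5: 0
0: 11  (via 5)
7: 12  (via 5)
6: 15  (via 0)
10: 18  (via 0)
1: 21  (via 7)
4: 21  (via 7)
9: 21  (via 6)
8: 23  (via 5)
2: 24  (via 6)
Shortest route: 5 → 0 → 6 → 2 = 24 kPa.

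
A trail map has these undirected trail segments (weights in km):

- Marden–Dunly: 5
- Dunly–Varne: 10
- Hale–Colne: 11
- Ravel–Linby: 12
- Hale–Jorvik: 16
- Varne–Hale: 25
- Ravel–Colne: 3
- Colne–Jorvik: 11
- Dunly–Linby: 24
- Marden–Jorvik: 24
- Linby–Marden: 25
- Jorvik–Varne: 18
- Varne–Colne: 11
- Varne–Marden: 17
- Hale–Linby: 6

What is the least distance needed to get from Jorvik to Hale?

Candidate routes:
Jorvik → Varne → Colne → Hale: 18+11+11 = 40
Jorvik → Hale: 16 = 16
Jorvik → Colne → Ravel → Linby → Hale: 11+3+12+6 = 32
Jorvik → Colne → Hale: 11+11 = 22
Cheapest is Jorvik → Hale at 16 km.

16 km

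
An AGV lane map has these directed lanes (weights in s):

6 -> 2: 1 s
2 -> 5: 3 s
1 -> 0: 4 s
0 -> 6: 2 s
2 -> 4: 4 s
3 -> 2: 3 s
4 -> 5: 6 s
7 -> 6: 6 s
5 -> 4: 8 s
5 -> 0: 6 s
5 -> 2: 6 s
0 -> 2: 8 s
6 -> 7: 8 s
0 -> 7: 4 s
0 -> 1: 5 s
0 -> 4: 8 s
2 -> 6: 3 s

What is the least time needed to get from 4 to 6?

Candidate routes:
4–5–2–6: 6+6+3 = 15
4–5–0–6: 6+6+2 = 14
Cheapest is 4–5–0–6 at 14 s.

14 s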